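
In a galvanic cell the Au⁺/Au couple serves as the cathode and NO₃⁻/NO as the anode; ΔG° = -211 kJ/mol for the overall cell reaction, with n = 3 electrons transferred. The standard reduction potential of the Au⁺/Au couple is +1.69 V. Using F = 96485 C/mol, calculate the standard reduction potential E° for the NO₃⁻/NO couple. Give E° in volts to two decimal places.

E°cell = −ΔG°/(nF) = −(-211×10³)/((3)(96485)) = +0.729 V.
Since Au⁺/Au is the cathode and NO₃⁻/NO the anode, E°cell = E°(Au⁺/Au) − E°(NO₃⁻/NO).
So E°(NO₃⁻/NO) = E°(Au⁺/Au) − E°cell = (+1.69) − (+0.729) = +0.96 V.

+0.96 V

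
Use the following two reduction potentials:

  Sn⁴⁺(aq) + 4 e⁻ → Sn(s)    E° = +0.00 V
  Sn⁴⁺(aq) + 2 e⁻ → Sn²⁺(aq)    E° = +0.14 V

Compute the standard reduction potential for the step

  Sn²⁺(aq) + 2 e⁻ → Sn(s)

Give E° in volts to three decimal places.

-0.140 V

Sequential free energies add, so n₃E°₃ = n₁E°₁ + n₂E°₂.
With n₃ = 4, and the known step contributing 2×(+0.14) V, the unknown satisfies 2·E° = 4×(+0.00) − 2×(+0.14) = -0.280.
E° = -0.280 / 2 = -0.140 V.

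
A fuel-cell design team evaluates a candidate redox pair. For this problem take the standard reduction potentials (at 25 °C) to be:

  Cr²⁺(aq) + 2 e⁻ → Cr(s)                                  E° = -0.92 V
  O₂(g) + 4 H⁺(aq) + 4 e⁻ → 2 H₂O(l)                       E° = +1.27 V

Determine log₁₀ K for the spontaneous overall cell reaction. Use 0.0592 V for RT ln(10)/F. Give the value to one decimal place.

Cathode: O₂/H₂O; anode: Cr²⁺/Cr. E°cell = +2.19 V, n = 4.
log K = nE°cell / 0.0592 = (4)(+2.19) / 0.0592 = 148.0.

148.0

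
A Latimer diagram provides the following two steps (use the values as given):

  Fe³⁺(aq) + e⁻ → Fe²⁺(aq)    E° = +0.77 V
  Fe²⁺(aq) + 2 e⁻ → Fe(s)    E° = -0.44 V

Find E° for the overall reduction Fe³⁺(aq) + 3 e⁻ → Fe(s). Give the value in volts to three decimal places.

-0.037 V

Since ΔG° = −nFE° is additive over sequential reductions, n₃E°₃ = n₁E°₁ + n₂E°₂.
E°₃ = (1×+0.77 + 2×-0.44) / 3 = (-0.110) / 3 = -0.037 V.
E° values themselves are not directly additive — weighting by electron count is essential.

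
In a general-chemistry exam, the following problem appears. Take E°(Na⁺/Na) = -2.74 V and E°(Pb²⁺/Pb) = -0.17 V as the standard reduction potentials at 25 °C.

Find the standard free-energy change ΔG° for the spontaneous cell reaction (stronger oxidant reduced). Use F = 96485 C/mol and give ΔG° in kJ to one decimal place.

-495.9 kJ

Pb²⁺/Pb (E° = -0.17 V) is the cathode; Na⁺/Na (E° = -2.74 V) is the anode, so E°cell = +2.57 V.
Balancing electrons gives n = 2 (lcm of 2 and 1).
ΔG° = −nFE° = −(2)(96485)(+2.57) = -495,933 J = -495.9 kJ.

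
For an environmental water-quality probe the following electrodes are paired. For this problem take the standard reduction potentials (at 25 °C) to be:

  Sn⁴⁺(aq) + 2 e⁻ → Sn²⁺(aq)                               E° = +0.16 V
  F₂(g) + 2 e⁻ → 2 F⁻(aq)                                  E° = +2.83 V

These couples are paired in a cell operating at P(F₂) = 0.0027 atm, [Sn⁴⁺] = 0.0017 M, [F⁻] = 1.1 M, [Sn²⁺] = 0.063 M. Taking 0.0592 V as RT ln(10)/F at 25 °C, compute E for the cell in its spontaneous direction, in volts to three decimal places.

+2.638 V

F₂/F⁻ is the cathode (higher E°), Sn⁴⁺/Sn²⁺ the anode: E°cell = +2.83 − (+0.16) = +2.67 V, n = 2.
Overall: F₂(g) + Sn²⁺(aq) → 2 F⁻(aq) + Sn⁴⁺(aq)
Q = [F⁻]^2·[Sn⁴⁺] / (P(F₂)·[Sn²⁺]); log Q = 1.083.
E = E° − (0.0592/n) log Q = +2.67 − (0.0592/2)(1.083) = +2.638 V.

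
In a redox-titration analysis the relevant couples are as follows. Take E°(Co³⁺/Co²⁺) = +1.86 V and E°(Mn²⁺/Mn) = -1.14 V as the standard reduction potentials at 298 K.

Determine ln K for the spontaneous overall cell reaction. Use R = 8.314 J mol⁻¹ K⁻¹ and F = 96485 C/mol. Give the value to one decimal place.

Cathode: Co³⁺/Co²⁺; anode: Mn²⁺/Mn. E°cell = (+1.86) − (-1.14) = +3.00 V, with n = 2.
ΔG° = −nFE° = −RT ln K, so ln K = nFE°/(RT) = (2)(96485)(+3.00) / ((8.314)(298)) = 233.660.

233.7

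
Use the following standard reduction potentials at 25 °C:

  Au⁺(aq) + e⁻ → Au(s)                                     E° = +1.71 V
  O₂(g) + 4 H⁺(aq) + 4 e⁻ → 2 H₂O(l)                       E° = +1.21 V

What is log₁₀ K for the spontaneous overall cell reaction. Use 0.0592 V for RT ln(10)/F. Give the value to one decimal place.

Cathode: Au⁺/Au; anode: O₂/H₂O. E°cell = +0.50 V, n = 4.
log K = nE°cell / 0.0592 = (4)(+0.50) / 0.0592 = 33.8.

33.8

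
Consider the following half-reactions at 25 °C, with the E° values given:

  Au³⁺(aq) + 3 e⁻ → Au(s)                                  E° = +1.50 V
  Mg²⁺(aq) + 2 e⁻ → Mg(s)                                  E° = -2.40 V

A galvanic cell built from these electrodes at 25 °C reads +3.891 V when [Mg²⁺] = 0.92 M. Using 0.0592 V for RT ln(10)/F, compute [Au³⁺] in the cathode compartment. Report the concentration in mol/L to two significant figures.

0.31 M

Au³⁺/Au is the cathode, Mg²⁺/Mg the anode: E°cell = +3.90 V, n = 6.
Overall reaction: 2 Au³⁺(aq) + 3 Mg(s) → 2 Au(s) + 3 Mg²⁺(aq); Q = [Mg²⁺]^3/[Au³⁺]^2.
From E = E° − (0.0592/n) log Q: log Q = (E° − E)·n/0.0592 = (+3.90 − (+3.891))·6/0.0592 = 0.9122.
So 2·log[Au³⁺] = 3·log(0.92) − log Q = -0.1086 − (0.9122) = -1.0208; log[Au³⁺] = -1.0208 / 2 = -0.5104; [Au³⁺] = 10^(-0.5104) ≈ 0.31 M.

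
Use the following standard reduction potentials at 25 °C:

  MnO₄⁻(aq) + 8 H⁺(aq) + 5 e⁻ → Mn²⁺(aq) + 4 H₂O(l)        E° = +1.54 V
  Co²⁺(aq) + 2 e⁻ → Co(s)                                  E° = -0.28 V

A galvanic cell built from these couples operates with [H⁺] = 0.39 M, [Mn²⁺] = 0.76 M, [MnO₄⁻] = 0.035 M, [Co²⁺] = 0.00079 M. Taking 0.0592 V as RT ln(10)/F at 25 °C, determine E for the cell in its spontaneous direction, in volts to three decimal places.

MnO₄⁻/Mn²⁺ is the cathode (higher E°), Co²⁺/Co the anode: E°cell = +1.54 − (-0.28) = +1.82 V, n = 10.
Overall: 2 MnO₄⁻(aq) + 16 H⁺(aq) + 5 Co(s) → 2 Mn²⁺(aq) + 8 H₂O(l) + 5 Co²⁺(aq)
Q = [Mn²⁺]^2·[Co²⁺]^5 / ([MnO₄⁻]^2·[H⁺]^16); log Q = -6.295.
E = E° − (0.0592/n) log Q = +1.82 − (0.0592/10)(-6.295) = +1.857 V.

+1.857 V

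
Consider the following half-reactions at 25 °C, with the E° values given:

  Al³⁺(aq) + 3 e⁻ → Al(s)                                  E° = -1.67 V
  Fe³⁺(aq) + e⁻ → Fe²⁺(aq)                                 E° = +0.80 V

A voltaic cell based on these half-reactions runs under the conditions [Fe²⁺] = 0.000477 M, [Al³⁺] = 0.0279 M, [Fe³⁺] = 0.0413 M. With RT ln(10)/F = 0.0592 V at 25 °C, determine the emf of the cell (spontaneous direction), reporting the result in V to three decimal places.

+2.615 V

Fe³⁺/Fe²⁺ is the cathode (higher E°), Al³⁺/Al the anode: E°cell = +0.80 − (-1.67) = +2.47 V, n = 3.
Overall: 3 Fe³⁺(aq) + Al(s) → 3 Fe²⁺(aq) + Al³⁺(aq)
Q = [Fe²⁺]^3·[Al³⁺] / ([Fe³⁺]^3); log Q = -7.367.
E = E° − (0.0592/n) log Q = +2.47 − (0.0592/3)(-7.367) = +2.615 V.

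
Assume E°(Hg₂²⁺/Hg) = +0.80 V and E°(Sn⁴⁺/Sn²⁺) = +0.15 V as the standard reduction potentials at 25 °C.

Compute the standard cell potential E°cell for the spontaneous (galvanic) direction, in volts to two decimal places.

+0.65 V

The Hg₂²⁺/Hg couple has the higher reduction potential, so it is the cathode; Sn⁴⁺/Sn²⁺ is oxidised at the anode.
E°cell = E°(cathode) − E°(anode) = (+0.80) − (+0.15) = +0.65 V.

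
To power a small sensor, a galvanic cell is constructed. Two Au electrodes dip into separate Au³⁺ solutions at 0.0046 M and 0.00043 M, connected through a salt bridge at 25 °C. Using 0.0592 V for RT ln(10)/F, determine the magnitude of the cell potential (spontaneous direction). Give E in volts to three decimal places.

For a concentration cell E°cell = 0. The 0.0046 M side is the cathode (reduction is favoured where [Au³⁺] is higher).
With n = 3, E = −(0.0592/3) log([Au³⁺]ₐₙ/[Au³⁺]꜀ₐₜ) = −(0.0592/3) log(0.00043/0.0046) = −(0.0592/3)(-1.029) = +0.020 V.

+0.020 V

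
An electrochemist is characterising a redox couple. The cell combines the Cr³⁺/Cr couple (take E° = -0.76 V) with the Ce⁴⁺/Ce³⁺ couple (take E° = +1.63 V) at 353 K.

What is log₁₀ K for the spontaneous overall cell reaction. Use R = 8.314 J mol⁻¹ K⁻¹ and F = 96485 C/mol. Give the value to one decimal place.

Cathode: Ce⁴⁺/Ce³⁺; anode: Cr³⁺/Cr. E°cell = (+1.63) − (-0.76) = +2.39 V, with n = 3.
ΔG° = −nFE° = −RT ln K, so ln K = nFE°/(RT) = (3)(96485)(+2.39) / ((8.314)(353)) = 235.719.
log₁₀ K = 235.719 / ln 10 = 102.4.

102.4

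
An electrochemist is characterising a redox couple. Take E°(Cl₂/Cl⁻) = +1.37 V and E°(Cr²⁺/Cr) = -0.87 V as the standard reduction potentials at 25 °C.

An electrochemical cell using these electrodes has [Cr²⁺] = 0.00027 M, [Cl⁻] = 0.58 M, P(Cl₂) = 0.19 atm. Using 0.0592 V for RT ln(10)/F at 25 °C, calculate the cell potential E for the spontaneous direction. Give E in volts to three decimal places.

Cl₂/Cl⁻ is the cathode (higher E°), Cr²⁺/Cr the anode: E°cell = +1.37 − (-0.87) = +2.24 V, n = 2.
Overall: Cl₂(g) + Cr(s) → 2 Cl⁻(aq) + Cr²⁺(aq)
Q = [Cl⁻]^2·[Cr²⁺] / (P(Cl₂)); log Q = -3.321.
E = E° − (0.0592/n) log Q = +2.24 − (0.0592/2)(-3.321) = +2.338 V.

+2.338 V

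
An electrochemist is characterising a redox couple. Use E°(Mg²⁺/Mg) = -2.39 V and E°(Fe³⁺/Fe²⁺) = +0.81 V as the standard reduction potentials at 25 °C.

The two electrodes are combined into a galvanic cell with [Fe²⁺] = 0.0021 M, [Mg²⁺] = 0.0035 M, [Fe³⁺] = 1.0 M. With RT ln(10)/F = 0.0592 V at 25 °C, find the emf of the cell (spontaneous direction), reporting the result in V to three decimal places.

Fe³⁺/Fe²⁺ is the cathode (higher E°), Mg²⁺/Mg the anode: E°cell = +0.81 − (-2.39) = +3.20 V, n = 2.
Overall: 2 Fe³⁺(aq) + Mg(s) → 2 Fe²⁺(aq) + Mg²⁺(aq)
Q = [Fe²⁺]^2·[Mg²⁺] / ([Fe³⁺]^2); log Q = -7.811.
E = E° − (0.0592/n) log Q = +3.20 − (0.0592/2)(-7.811) = +3.431 V.

+3.431 V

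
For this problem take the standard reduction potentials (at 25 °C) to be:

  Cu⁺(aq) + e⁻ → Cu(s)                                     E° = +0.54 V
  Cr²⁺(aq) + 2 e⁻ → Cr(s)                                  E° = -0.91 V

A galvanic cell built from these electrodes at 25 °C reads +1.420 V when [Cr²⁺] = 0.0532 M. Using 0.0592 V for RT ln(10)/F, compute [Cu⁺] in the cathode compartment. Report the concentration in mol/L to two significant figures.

0.072 M

Cu⁺/Cu is the cathode, Cr²⁺/Cr the anode: E°cell = +1.45 V, n = 2.
Overall reaction: 2 Cu⁺(aq) + Cr(s) → 2 Cu(s) + Cr²⁺(aq); Q = [Cr²⁺]^1/[Cu⁺]^2.
From E = E° − (0.0592/n) log Q: log Q = (E° − E)·n/0.0592 = (+1.45 − (+1.420))·2/0.0592 = 1.0135.
So 2·log[Cu⁺] = 1·log(0.0532) − log Q = -1.2741 − (1.0135) = -2.2876; log[Cu⁺] = -2.2876 / 2 = -1.1438; [Cu⁺] = 10^(-1.1438) ≈ 0.072 M.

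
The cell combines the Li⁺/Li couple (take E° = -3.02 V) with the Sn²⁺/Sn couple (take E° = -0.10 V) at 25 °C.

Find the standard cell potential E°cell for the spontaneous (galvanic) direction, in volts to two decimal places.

The Sn²⁺/Sn couple has the higher reduction potential, so it is the cathode; Li⁺/Li is oxidised at the anode.
E°cell = E°(cathode) − E°(anode) = (-0.10) − (-3.02) = +2.92 V.
Since E°cell > 0, the reaction is spontaneous under standard conditions.

+2.92 V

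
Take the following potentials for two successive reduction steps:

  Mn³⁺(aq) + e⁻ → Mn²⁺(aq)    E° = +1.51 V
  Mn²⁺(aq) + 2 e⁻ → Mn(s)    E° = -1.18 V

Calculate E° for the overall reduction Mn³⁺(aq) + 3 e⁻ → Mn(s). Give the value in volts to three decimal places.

Adding the free-energy changes (−nFE°) of the two steps gives −n₃FE°₃ = −n₁FE°₁ − n₂FE°₂.
E°₃ = (1×+1.51 + 2×-1.18) / 3 = (-0.850) / 3 = -0.283 V.

-0.283 V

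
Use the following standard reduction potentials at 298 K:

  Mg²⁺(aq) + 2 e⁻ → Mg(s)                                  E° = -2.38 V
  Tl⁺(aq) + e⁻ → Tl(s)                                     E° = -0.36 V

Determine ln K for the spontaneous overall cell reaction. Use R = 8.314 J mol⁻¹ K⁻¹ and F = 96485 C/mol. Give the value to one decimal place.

157.3

Cathode: Tl⁺/Tl; anode: Mg²⁺/Mg. E°cell = (-0.36) − (-2.38) = +2.02 V, with n = 2.
ΔG° = −nFE° = −RT ln K, so ln K = nFE°/(RT) = (2)(96485)(+2.02) / ((8.314)(298)) = 157.331.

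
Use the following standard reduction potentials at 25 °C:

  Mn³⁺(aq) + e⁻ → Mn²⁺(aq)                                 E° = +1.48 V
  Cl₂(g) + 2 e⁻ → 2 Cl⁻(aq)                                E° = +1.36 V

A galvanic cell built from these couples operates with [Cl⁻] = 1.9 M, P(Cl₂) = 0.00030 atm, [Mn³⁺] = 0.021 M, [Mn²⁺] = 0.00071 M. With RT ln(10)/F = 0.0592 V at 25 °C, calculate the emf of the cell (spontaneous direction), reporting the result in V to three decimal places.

Mn³⁺/Mn²⁺ is the cathode (higher E°), Cl₂/Cl⁻ the anode: E°cell = +1.48 − (+1.36) = +0.12 V, n = 2.
Overall: 2 Mn³⁺(aq) + 2 Cl⁻(aq) → 2 Mn²⁺(aq) + Cl₂(g)
Q = [Mn²⁺]^2·P(Cl₂) / ([Mn³⁺]^2·[Cl⁻]^2); log Q = -7.022.
E = E° − (0.0592/n) log Q = +0.12 − (0.0592/2)(-7.022) = +0.328 V.

+0.328 V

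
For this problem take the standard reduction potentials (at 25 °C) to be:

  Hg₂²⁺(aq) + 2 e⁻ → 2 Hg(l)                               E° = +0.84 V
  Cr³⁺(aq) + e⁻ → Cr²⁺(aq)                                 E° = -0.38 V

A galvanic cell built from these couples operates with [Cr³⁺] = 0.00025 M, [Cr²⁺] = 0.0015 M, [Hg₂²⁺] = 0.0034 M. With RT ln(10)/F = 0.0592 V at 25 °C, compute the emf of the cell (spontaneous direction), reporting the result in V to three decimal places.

Hg₂²⁺/Hg is the cathode (higher E°), Cr³⁺/Cr²⁺ the anode: E°cell = +0.84 − (-0.38) = +1.22 V, n = 2.
Overall: Hg₂²⁺(aq) + 2 Cr²⁺(aq) → 2 Hg(l) + 2 Cr³⁺(aq)
Q = [Cr³⁺]^2 / ([Hg₂²⁺]·[Cr²⁺]^2); log Q = 0.912.
E = E° − (0.0592/n) log Q = +1.22 − (0.0592/2)(0.912) = +1.193 V.

+1.193 V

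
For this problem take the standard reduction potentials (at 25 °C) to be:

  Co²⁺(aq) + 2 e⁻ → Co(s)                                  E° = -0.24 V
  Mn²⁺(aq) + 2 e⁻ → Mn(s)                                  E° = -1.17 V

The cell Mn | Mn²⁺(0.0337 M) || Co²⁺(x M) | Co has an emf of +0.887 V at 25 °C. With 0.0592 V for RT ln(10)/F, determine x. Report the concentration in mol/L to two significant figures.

Co²⁺/Co is the cathode, Mn²⁺/Mn the anode: E°cell = +0.93 V, n = 2.
Overall reaction: Co²⁺(aq) + Mn(s) → Co(s) + Mn²⁺(aq); Q = [Mn²⁺]^1/[Co²⁺]^1.
From E = E° − (0.0592/n) log Q: log Q = (E° − E)·n/0.0592 = (+0.93 − (+0.887))·2/0.0592 = 1.4527.
So 1·log[Co²⁺] = 1·log(0.0337) − log Q = -1.4724 − (1.4527) = -2.9251; [Co²⁺] = 10^(-2.9251) ≈ 0.0012 M.

0.0012 M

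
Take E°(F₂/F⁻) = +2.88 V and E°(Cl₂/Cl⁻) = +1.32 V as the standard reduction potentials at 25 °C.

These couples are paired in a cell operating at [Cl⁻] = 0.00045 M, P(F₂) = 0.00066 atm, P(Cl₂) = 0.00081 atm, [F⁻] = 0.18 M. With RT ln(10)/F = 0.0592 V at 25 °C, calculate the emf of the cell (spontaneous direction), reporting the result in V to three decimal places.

F₂/F⁻ is the cathode (higher E°), Cl₂/Cl⁻ the anode: E°cell = +2.88 − (+1.32) = +1.56 V, n = 2.
Overall: F₂(g) + 2 Cl⁻(aq) → 2 F⁻(aq) + Cl₂(g)
Q = [F⁻]^2·P(Cl₂) / (P(F₂)·[Cl⁻]^2); log Q = 5.293.
E = E° − (0.0592/n) log Q = +1.56 − (0.0592/2)(5.293) = +1.403 V.

+1.403 V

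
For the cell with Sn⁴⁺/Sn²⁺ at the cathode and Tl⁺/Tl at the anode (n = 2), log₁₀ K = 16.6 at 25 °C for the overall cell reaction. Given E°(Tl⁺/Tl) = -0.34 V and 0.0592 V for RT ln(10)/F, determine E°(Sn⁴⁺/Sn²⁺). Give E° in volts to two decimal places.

+0.15 V

E°cell = (0.0592/n)·log K = (0.0592/2)(16.6) = +0.491 V.
Since Sn⁴⁺/Sn²⁺ is the cathode and Tl⁺/Tl the anode, E°cell = E°(Sn⁴⁺/Sn²⁺) − E°(Tl⁺/Tl).
So E°(Sn⁴⁺/Sn²⁺) = E°cell + E°(Tl⁺/Tl) = +0.491 + (-0.34) = +0.15 V.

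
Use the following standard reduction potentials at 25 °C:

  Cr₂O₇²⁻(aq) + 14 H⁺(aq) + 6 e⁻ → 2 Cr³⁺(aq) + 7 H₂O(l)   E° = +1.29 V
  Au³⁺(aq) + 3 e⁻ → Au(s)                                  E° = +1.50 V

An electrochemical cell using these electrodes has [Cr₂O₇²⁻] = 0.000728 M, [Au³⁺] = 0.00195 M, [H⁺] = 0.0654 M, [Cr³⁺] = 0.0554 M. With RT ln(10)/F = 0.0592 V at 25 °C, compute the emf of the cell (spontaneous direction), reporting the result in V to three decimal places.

+0.326 V

Au³⁺/Au is the cathode (higher E°), Cr₂O₇²⁻/Cr³⁺ the anode: E°cell = +1.50 − (+1.29) = +0.21 V, n = 6.
Overall: 2 Au³⁺(aq) + 2 Cr³⁺(aq) + 7 H₂O(l) → 2 Au(s) + Cr₂O₇²⁻(aq) + 14 H⁺(aq)
Q = [Cr₂O₇²⁻]·[H⁺]^14 / ([Au³⁺]^2·[Cr³⁺]^2); log Q = -11.787.
E = E° − (0.0592/n) log Q = +0.21 − (0.0592/6)(-11.787) = +0.326 V.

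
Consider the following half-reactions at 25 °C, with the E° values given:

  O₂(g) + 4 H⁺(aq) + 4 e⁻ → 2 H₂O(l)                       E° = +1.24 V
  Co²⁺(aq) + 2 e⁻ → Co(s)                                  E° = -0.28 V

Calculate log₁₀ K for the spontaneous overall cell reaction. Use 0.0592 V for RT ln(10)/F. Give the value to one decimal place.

102.7

Cathode: O₂/H₂O; anode: Co²⁺/Co. E°cell = +1.52 V, n = 4.
log K = nE°cell / 0.0592 = (4)(+1.52) / 0.0592 = 102.7.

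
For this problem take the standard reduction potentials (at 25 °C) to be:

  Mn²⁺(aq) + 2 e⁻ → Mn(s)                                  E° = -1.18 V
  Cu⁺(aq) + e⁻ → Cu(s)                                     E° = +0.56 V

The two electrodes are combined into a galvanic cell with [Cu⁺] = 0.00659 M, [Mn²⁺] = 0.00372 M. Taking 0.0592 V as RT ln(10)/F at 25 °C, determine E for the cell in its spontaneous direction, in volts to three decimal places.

Cu⁺/Cu is the cathode (higher E°), Mn²⁺/Mn the anode: E°cell = +0.56 − (-1.18) = +1.74 V, n = 2.
Overall: 2 Cu⁺(aq) + Mn(s) → 2 Cu(s) + Mn²⁺(aq)
Q = [Mn²⁺] / ([Cu⁺]^2); log Q = 1.933.
E = E° − (0.0592/n) log Q = +1.74 − (0.0592/2)(1.933) = +1.683 V.

+1.683 V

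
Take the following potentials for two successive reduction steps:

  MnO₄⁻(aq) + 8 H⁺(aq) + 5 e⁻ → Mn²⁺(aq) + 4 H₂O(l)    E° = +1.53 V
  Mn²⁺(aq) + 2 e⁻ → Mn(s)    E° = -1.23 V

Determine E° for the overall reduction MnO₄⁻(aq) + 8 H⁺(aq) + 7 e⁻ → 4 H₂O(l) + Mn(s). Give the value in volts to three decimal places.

+0.741 V

Since ΔG° = −nFE° is additive over sequential reductions, n₃E°₃ = n₁E°₁ + n₂E°₂.
E°₃ = (5×+1.53 + 2×-1.23) / 7 = (+5.190) / 7 = +0.741 V.
Simply averaging or adding the two E° values would be wrong; the electron-weighted sum is required.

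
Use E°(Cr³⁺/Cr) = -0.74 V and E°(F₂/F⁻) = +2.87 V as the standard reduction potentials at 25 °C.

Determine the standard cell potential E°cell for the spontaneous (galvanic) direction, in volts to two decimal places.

+3.61 V

The F₂/F⁻ couple has the higher reduction potential, so it is the cathode; Cr³⁺/Cr is oxidised at the anode.
E°cell = E°(cathode) − E°(anode) = (+2.87) − (-0.74) = +3.61 V.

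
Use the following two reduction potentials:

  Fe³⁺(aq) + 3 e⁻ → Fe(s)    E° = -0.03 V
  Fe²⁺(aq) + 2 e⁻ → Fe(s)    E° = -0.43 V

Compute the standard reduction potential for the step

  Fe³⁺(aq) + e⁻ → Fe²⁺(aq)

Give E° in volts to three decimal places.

Sequential free energies add, so n₃E°₃ = n₁E°₁ + n₂E°₂.
With n₃ = 3, and the known step contributing 2×(-0.43) V, the unknown satisfies 1·E° = 3×(-0.03) − 2×(-0.43) = +0.770.
E° = +0.770 / 1 = +0.770 V.

+0.770 V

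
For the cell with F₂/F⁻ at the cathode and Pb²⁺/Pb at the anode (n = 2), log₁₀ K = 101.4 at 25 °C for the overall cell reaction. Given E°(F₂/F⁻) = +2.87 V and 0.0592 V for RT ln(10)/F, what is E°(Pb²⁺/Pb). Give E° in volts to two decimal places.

-0.13 V

E°cell = (0.0592/n)·log K = (0.0592/2)(101.4) = +3.001 V.
Since F₂/F⁻ is the cathode and Pb²⁺/Pb the anode, E°cell = E°(F₂/F⁻) − E°(Pb²⁺/Pb).
So E°(Pb²⁺/Pb) = E°(F₂/F⁻) − E°cell = (+2.87) − (+3.001) = -0.13 V.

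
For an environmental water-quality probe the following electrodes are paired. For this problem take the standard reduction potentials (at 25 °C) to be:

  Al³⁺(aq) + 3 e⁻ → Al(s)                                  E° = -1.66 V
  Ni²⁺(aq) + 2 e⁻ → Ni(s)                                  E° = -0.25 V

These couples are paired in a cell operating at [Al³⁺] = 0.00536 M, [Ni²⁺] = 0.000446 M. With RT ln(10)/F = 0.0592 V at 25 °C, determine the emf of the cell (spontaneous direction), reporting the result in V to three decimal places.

Ni²⁺/Ni is the cathode (higher E°), Al³⁺/Al the anode: E°cell = -0.25 − (-1.66) = +1.41 V, n = 6.
Overall: 3 Ni²⁺(aq) + 2 Al(s) → 3 Ni(s) + 2 Al³⁺(aq)
Q = [Al³⁺]^2 / ([Ni²⁺]^3); log Q = 5.510.
E = E° − (0.0592/n) log Q = +1.41 − (0.0592/6)(5.510) = +1.356 V.

+1.356 V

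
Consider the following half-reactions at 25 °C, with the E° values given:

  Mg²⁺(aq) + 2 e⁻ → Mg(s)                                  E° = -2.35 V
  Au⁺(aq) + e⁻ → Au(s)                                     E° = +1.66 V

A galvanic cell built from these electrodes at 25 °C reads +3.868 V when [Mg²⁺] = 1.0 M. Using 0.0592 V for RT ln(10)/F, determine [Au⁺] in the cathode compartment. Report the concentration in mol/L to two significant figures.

0.0040 M

Au⁺/Au is the cathode, Mg²⁺/Mg the anode: E°cell = +4.01 V, n = 2.
Overall reaction: 2 Au⁺(aq) + Mg(s) → 2 Au(s) + Mg²⁺(aq); Q = [Mg²⁺]^1/[Au⁺]^2.
From E = E° − (0.0592/n) log Q: log Q = (E° − E)·n/0.0592 = (+4.01 − (+3.868))·2/0.0592 = 4.7973.
So 2·log[Au⁺] = 1·log(1) − log Q = 0.0000 − (4.7973) = -4.7973; log[Au⁺] = -4.7973 / 2 = -2.3986; [Au⁺] = 10^(-2.3986) ≈ 0.0040 M.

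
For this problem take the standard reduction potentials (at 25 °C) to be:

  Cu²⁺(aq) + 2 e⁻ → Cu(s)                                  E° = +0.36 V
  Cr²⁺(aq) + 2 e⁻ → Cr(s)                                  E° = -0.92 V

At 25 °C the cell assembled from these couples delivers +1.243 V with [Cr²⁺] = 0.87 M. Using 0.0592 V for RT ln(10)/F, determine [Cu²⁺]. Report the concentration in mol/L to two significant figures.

Cu²⁺/Cu is the cathode, Cr²⁺/Cr the anode: E°cell = +1.28 V, n = 2.
Overall reaction: Cu²⁺(aq) + Cr(s) → Cu(s) + Cr²⁺(aq); Q = [Cr²⁺]^1/[Cu²⁺]^1.
From E = E° − (0.0592/n) log Q: log Q = (E° − E)·n/0.0592 = (+1.28 − (+1.243))·2/0.0592 = 1.2500.
So 1·log[Cu²⁺] = 1·log(0.87) − log Q = -0.0605 − (1.2500) = -1.3105; [Cu²⁺] = 10^(-1.3105) ≈ 0.049 M.

0.049 M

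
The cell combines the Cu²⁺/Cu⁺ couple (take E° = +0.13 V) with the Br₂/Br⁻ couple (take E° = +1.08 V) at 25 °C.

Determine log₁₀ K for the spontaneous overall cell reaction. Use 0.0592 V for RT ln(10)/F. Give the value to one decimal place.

32.1

Cathode: Br₂/Br⁻; anode: Cu²⁺/Cu⁺. E°cell = +0.95 V, n = 2.
log K = nE°cell / 0.0592 = (2)(+0.95) / 0.0592 = 32.1.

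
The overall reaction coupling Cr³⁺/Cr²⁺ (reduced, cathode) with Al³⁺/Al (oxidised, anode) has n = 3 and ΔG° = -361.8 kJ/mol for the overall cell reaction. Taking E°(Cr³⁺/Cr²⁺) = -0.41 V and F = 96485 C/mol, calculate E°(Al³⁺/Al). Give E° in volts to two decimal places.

E°cell = −ΔG°/(nF) = −(-361.8×10³)/((3)(96485)) = +1.250 V.
Since Cr³⁺/Cr²⁺ is the cathode and Al³⁺/Al the anode, E°cell = E°(Cr³⁺/Cr²⁺) − E°(Al³⁺/Al).
So E°(Al³⁺/Al) = E°(Cr³⁺/Cr²⁺) − E°cell = (-0.41) − (+1.250) = -1.66 V.

-1.66 V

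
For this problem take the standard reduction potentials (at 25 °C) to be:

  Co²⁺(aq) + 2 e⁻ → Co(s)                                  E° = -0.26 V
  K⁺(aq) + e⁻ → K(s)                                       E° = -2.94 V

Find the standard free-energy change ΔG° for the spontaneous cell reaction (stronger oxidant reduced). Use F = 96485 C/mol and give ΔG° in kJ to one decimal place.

Co²⁺/Co (E° = -0.26 V) is the cathode; K⁺/K (E° = -2.94 V) is the anode, so E°cell = +2.68 V.
Balancing electrons gives n = 2 (lcm of 2 and 1).
ΔG° = −nFE° = −(2)(96485)(+2.68) = -517,160 J = -517.2 kJ.

-517.2 kJ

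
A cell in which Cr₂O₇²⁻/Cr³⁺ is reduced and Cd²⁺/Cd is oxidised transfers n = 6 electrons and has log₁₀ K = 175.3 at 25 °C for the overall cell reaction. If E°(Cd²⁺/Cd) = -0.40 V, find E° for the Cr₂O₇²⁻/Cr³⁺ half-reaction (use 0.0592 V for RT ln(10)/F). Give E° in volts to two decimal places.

+1.33 V

E°cell = (0.0592/n)·log K = (0.0592/6)(175.3) = +1.730 V.
Since Cr₂O₇²⁻/Cr³⁺ is the cathode and Cd²⁺/Cd the anode, E°cell = E°(Cr₂O₇²⁻/Cr³⁺) − E°(Cd²⁺/Cd).
So E°(Cr₂O₇²⁻/Cr³⁺) = E°cell + E°(Cd²⁺/Cd) = +1.730 + (-0.40) = +1.33 V.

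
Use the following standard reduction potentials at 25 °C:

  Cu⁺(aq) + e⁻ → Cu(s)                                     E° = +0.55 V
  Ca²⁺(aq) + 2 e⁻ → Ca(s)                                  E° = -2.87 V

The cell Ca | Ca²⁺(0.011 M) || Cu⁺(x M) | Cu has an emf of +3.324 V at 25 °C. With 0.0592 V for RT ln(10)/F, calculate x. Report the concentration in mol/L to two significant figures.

Cu⁺/Cu is the cathode, Ca²⁺/Ca the anode: E°cell = +3.42 V, n = 2.
Overall reaction: 2 Cu⁺(aq) + Ca(s) → 2 Cu(s) + Ca²⁺(aq); Q = [Ca²⁺]^1/[Cu⁺]^2.
From E = E° − (0.0592/n) log Q: log Q = (E° − E)·n/0.0592 = (+3.42 − (+3.324))·2/0.0592 = 3.2432.
So 2·log[Cu⁺] = 1·log(0.011) − log Q = -1.9586 − (3.2432) = -5.2018; log[Cu⁺] = -5.2018 / 2 = -2.6009; [Cu⁺] = 10^(-2.6009) ≈ 0.0025 M.

0.0025 M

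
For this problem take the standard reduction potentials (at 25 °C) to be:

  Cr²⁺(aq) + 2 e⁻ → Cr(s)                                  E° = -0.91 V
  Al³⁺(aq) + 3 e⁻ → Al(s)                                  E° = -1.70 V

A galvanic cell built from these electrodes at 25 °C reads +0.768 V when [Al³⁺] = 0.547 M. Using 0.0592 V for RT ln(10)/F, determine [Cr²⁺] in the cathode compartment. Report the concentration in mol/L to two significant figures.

Cr²⁺/Cr is the cathode, Al³⁺/Al the anode: E°cell = +0.79 V, n = 6.
Overall reaction: 3 Cr²⁺(aq) + 2 Al(s) → 3 Cr(s) + 2 Al³⁺(aq); Q = [Al³⁺]^2/[Cr²⁺]^3.
From E = E° − (0.0592/n) log Q: log Q = (E° − E)·n/0.0592 = (+0.79 − (+0.768))·6/0.0592 = 2.2297.
So 3·log[Cr²⁺] = 2·log(0.547) − log Q = -0.5240 − (2.2297) = -2.7537; log[Cr²⁺] = -2.7537 / 3 = -0.9179; [Cr²⁺] = 10^(-0.9179) ≈ 0.12 M.

0.12 M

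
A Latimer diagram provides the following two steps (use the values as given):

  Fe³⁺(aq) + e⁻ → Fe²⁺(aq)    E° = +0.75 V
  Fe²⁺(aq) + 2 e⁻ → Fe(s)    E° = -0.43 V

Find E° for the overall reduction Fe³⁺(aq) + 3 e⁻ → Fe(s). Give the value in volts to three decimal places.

-0.037 V

Adding the free-energy changes (−nFE°) of the two steps gives −n₃FE°₃ = −n₁FE°₁ − n₂FE°₂.
E°₃ = (1×+0.75 + 2×-0.43) / 3 = (-0.110) / 3 = -0.037 V.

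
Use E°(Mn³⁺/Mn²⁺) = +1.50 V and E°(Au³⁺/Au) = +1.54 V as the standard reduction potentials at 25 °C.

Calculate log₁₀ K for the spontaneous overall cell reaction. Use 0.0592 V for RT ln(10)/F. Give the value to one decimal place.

Cathode: Au³⁺/Au; anode: Mn³⁺/Mn²⁺. E°cell = +0.04 V, n = 3.
log K = nE°cell / 0.0592 = (3)(+0.04) / 0.0592 = 2.0.

2.0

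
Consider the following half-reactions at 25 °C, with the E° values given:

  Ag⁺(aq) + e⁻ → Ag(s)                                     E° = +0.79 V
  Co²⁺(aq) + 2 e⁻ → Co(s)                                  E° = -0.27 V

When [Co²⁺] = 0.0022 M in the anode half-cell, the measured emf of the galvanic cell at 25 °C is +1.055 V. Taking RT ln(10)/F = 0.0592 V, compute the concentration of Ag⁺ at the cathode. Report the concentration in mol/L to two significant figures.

Ag⁺/Ag is the cathode, Co²⁺/Co the anode: E°cell = +1.06 V, n = 2.
Overall reaction: 2 Ag⁺(aq) + Co(s) → 2 Ag(s) + Co²⁺(aq); Q = [Co²⁺]^1/[Ag⁺]^2.
From E = E° − (0.0592/n) log Q: log Q = (E° − E)·n/0.0592 = (+1.06 − (+1.055))·2/0.0592 = 0.1689.
So 2·log[Ag⁺] = 1·log(0.0022) − log Q = -2.6576 − (0.1689) = -2.8265; log[Ag⁺] = -2.8265 / 2 = -1.4132; [Ag⁺] = 10^(-1.4132) ≈ 0.039 M.

0.039 M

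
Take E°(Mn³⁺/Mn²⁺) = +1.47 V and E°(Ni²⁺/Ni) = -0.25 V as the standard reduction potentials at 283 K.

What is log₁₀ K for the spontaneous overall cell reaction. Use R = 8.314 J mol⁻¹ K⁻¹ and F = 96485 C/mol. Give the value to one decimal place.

61.3

Cathode: Mn³⁺/Mn²⁺; anode: Ni²⁺/Ni. E°cell = (+1.47) − (-0.25) = +1.72 V, with n = 2.
ΔG° = −nFE° = −RT ln K, so ln K = nFE°/(RT) = (2)(96485)(+1.72) / ((8.314)(283)) = 141.066.
log₁₀ K = 141.066 / ln 10 = 61.3.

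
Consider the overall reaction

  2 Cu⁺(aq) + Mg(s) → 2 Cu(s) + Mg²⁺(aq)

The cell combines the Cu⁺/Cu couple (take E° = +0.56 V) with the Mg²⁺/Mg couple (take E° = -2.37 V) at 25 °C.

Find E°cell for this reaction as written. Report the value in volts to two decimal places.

The Cu⁺/Cu couple has the higher reduction potential, so it is the cathode; Mg²⁺/Mg is oxidised at the anode.
E°cell = E°(cathode) − E°(anode) = (+0.56) − (-2.37) = +2.93 V.
Since E°cell > 0, the reaction is spontaneous under standard conditions.

+2.93 V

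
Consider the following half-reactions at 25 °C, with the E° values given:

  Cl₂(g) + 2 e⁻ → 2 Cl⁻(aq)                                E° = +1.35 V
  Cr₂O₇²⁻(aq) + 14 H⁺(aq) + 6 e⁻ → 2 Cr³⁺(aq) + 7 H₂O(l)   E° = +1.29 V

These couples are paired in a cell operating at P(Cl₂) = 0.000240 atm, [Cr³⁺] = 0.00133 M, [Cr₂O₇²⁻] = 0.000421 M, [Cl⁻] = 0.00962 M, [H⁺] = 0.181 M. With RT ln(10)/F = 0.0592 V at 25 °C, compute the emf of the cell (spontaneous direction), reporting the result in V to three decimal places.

+0.151 V

Cl₂/Cl⁻ is the cathode (higher E°), Cr₂O₇²⁻/Cr³⁺ the anode: E°cell = +1.35 − (+1.29) = +0.06 V, n = 6.
Overall: 3 Cl₂(g) + 2 Cr³⁺(aq) + 7 H₂O(l) → 6 Cl⁻(aq) + Cr₂O₇²⁻(aq) + 14 H⁺(aq)
Q = [Cl⁻]^6·[Cr₂O₇²⁻]·[H⁺]^14 / (P(Cl₂)^3·[Cr³⁺]^2); log Q = -9.258.
E = E° − (0.0592/n) log Q = +0.06 − (0.0592/6)(-9.258) = +0.151 V.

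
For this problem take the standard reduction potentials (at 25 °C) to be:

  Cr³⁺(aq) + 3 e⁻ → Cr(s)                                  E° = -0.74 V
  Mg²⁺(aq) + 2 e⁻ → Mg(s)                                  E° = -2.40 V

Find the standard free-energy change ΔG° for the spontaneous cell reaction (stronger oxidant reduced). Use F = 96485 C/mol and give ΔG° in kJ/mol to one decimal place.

Cr³⁺/Cr (E° = -0.74 V) is the cathode; Mg²⁺/Mg (E° = -2.40 V) is the anode, so E°cell = +1.66 V.
Balancing electrons gives n = 6 (lcm of 3 and 2).
ΔG° = −nFE° = −(6)(96485)(+1.66) = -960,991 J = -961.0 kJ/mol.

-961.0 kJ/mol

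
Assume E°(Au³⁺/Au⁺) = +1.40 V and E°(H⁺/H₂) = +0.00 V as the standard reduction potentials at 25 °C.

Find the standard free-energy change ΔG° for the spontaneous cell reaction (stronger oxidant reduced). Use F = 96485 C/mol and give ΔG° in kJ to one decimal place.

Au³⁺/Au⁺ (E° = +1.40 V) is the cathode; H⁺/H₂ (E° = +0.00 V) is the anode, so E°cell = +1.40 V.
Balancing electrons gives n = 2 (lcm of 2 and 2).
ΔG° = −nFE° = −(2)(96485)(+1.40) = -270,158 J = -270.2 kJ.

-270.2 kJ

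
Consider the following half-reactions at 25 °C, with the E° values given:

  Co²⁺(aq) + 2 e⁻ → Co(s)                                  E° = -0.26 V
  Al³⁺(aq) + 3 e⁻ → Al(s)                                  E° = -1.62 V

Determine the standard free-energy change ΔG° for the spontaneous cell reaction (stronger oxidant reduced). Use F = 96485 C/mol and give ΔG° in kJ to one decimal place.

Co²⁺/Co (E° = -0.26 V) is the cathode; Al³⁺/Al (E° = -1.62 V) is the anode, so E°cell = +1.36 V.
Balancing electrons gives n = 6 (lcm of 2 and 3).
ΔG° = −nFE° = −(6)(96485)(+1.36) = -787,318 J = -787.3 kJ.

-787.3 kJ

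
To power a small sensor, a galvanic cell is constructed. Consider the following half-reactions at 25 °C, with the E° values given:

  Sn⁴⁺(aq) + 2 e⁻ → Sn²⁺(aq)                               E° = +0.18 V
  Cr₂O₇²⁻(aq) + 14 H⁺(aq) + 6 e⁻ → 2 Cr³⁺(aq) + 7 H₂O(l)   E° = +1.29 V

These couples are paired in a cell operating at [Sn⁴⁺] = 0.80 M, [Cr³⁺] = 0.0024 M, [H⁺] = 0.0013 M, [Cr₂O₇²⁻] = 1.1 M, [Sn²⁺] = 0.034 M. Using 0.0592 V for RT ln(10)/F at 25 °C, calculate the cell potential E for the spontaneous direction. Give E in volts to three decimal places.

+0.723 V

Cr₂O₇²⁻/Cr³⁺ is the cathode (higher E°), Sn⁴⁺/Sn²⁺ the anode: E°cell = +1.29 − (+0.18) = +1.11 V, n = 6.
Overall: Cr₂O₇²⁻(aq) + 14 H⁺(aq) + 3 Sn²⁺(aq) → 2 Cr³⁺(aq) + 7 H₂O(l) + 3 Sn⁴⁺(aq)
Q = [Cr³⁺]^2·[Sn⁴⁺]^3 / ([Cr₂O₇²⁻]·[H⁺]^14·[Sn²⁺]^3); log Q = 39.239.
E = E° − (0.0592/n) log Q = +1.11 − (0.0592/6)(39.239) = +0.723 V.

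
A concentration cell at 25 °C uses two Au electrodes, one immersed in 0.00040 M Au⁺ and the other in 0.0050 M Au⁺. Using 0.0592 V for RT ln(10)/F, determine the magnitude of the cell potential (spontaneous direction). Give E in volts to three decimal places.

For a concentration cell E°cell = 0. The 0.0050 M side is the cathode (reduction is favoured where [Au⁺] is higher).
With n = 1, E = −(0.0592/1) log([Au⁺]ₐₙ/[Au⁺]꜀ₐₜ) = −(0.0592/1) log(0.0004/0.005) = −(0.0592/1)(-1.097) = +0.065 V.

+0.065 V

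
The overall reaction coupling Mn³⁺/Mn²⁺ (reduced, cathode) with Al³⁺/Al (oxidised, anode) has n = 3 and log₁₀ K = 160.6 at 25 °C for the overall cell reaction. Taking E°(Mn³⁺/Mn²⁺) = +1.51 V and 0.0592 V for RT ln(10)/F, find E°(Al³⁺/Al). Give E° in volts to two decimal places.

-1.66 V

E°cell = (0.0592/n)·log K = (0.0592/3)(160.6) = +3.169 V.
Since Mn³⁺/Mn²⁺ is the cathode and Al³⁺/Al the anode, E°cell = E°(Mn³⁺/Mn²⁺) − E°(Al³⁺/Al).
So E°(Al³⁺/Al) = E°(Mn³⁺/Mn²⁺) − E°cell = (+1.51) − (+3.169) = -1.66 V.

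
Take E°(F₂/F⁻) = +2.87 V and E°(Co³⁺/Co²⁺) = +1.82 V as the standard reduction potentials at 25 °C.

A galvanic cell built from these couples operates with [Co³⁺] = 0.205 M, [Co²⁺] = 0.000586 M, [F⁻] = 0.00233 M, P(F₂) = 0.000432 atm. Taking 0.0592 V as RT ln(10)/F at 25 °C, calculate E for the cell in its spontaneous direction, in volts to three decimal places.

F₂/F⁻ is the cathode (higher E°), Co³⁺/Co²⁺ the anode: E°cell = +2.87 − (+1.82) = +1.05 V, n = 2.
Overall: F₂(g) + 2 Co²⁺(aq) → 2 F⁻(aq) + 2 Co³⁺(aq)
Q = [F⁻]^2·[Co³⁺]^2 / (P(F₂)·[Co²⁺]^2); log Q = 3.187.
E = E° − (0.0592/n) log Q = +1.05 − (0.0592/2)(3.187) = +0.956 V.

+0.956 V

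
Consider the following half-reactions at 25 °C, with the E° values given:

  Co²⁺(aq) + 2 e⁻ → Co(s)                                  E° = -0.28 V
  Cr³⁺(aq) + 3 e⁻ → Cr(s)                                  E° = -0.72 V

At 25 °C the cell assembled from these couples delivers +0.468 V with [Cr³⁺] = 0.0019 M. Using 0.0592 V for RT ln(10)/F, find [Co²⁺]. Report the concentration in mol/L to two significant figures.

0.14 M

Co²⁺/Co is the cathode, Cr³⁺/Cr the anode: E°cell = +0.44 V, n = 6.
Overall reaction: 3 Co²⁺(aq) + 2 Cr(s) → 3 Co(s) + 2 Cr³⁺(aq); Q = [Cr³⁺]^2/[Co²⁺]^3.
From E = E° − (0.0592/n) log Q: log Q = (E° − E)·n/0.0592 = (+0.44 − (+0.468))·6/0.0592 = -2.8378.
So 3·log[Co²⁺] = 2·log(0.0019) − log Q = -5.4425 − (-2.8378) = -2.6047; log[Co²⁺] = -2.6047 / 3 = -0.8682; [Co²⁺] = 10^(-0.8682) ≈ 0.14 M.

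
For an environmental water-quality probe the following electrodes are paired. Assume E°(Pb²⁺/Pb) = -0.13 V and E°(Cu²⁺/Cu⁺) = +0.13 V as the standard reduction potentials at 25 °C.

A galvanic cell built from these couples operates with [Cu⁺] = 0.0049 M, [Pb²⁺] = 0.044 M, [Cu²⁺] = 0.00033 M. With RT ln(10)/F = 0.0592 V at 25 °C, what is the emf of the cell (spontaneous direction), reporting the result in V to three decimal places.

+0.231 V

Cu²⁺/Cu⁺ is the cathode (higher E°), Pb²⁺/Pb the anode: E°cell = +0.13 − (-0.13) = +0.26 V, n = 2.
Overall: 2 Cu²⁺(aq) + Pb(s) → 2 Cu⁺(aq) + Pb²⁺(aq)
Q = [Cu⁺]^2·[Pb²⁺] / ([Cu²⁺]^2); log Q = 0.987.
E = E° − (0.0592/n) log Q = +0.26 − (0.0592/2)(0.987) = +0.231 V.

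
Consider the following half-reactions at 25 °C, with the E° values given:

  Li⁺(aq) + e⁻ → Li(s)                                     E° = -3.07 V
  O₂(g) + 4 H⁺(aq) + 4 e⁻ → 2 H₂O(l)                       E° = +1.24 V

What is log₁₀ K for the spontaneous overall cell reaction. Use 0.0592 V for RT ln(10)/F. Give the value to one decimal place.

Cathode: O₂/H₂O; anode: Li⁺/Li. E°cell = +4.31 V, n = 4.
log K = nE°cell / 0.0592 = (4)(+4.31) / 0.0592 = 291.2.

291.2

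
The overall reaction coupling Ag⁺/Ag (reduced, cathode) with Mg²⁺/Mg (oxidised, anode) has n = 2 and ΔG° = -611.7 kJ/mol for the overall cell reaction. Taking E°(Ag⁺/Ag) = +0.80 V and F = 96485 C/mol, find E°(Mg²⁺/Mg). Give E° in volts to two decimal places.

E°cell = −ΔG°/(nF) = −(-611.7×10³)/((2)(96485)) = +3.170 V.
Since Ag⁺/Ag is the cathode and Mg²⁺/Mg the anode, E°cell = E°(Ag⁺/Ag) − E°(Mg²⁺/Mg).
So E°(Mg²⁺/Mg) = E°(Ag⁺/Ag) − E°cell = (+0.80) − (+3.170) = -2.37 V.

-2.37 V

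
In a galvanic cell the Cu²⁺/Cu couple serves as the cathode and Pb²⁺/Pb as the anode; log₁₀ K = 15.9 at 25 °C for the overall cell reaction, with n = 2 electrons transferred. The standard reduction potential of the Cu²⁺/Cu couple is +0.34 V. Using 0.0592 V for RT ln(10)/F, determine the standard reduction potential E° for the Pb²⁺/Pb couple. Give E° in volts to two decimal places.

-0.13 V

E°cell = (0.0592/n)·log K = (0.0592/2)(15.9) = +0.471 V.
Since Cu²⁺/Cu is the cathode and Pb²⁺/Pb the anode, E°cell = E°(Cu²⁺/Cu) − E°(Pb²⁺/Pb).
So E°(Pb²⁺/Pb) = E°(Cu²⁺/Cu) − E°cell = (+0.34) − (+0.471) = -0.13 V.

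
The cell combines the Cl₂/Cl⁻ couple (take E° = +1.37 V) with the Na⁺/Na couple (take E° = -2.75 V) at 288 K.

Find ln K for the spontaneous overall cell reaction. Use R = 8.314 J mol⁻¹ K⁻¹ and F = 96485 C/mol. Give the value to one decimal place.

Cathode: Cl₂/Cl⁻; anode: Na⁺/Na. E°cell = (+1.37) − (-2.75) = +4.12 V, with n = 2.
ΔG° = −nFE° = −RT ln K, so ln K = nFE°/(RT) = (2)(96485)(+4.12) / ((8.314)(288)) = 332.035.

332.0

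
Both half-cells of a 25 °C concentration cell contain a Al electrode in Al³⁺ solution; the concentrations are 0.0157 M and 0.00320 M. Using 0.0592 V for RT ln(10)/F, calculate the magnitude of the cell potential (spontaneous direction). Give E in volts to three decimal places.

+0.014 V

For a concentration cell E°cell = 0. The 0.0157 M side is the cathode (reduction is favoured where [Al³⁺] is higher).
With n = 3, E = −(0.0592/3) log([Al³⁺]ₐₙ/[Al³⁺]꜀ₐₜ) = −(0.0592/3) log(0.0032/0.0157) = −(0.0592/3)(-0.691) = +0.014 V.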